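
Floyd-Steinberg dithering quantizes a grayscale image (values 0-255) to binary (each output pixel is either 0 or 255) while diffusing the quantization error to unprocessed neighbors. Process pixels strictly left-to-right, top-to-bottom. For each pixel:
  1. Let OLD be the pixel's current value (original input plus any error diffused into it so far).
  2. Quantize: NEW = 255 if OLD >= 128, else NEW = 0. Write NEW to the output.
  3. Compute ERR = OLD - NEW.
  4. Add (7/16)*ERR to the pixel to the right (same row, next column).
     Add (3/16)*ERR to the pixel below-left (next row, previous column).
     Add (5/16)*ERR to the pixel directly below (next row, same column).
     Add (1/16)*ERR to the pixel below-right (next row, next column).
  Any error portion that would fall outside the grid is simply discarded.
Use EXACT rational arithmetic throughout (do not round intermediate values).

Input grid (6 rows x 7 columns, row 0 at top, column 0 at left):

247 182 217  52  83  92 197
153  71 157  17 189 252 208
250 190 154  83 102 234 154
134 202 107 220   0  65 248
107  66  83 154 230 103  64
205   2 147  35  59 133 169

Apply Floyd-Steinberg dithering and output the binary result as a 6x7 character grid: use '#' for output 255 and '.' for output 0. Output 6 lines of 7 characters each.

(0,0): OLD=247 → NEW=255, ERR=-8
(0,1): OLD=357/2 → NEW=255, ERR=-153/2
(0,2): OLD=5873/32 → NEW=255, ERR=-2287/32
(0,3): OLD=10615/512 → NEW=0, ERR=10615/512
(0,4): OLD=754241/8192 → NEW=0, ERR=754241/8192
(0,5): OLD=17338311/131072 → NEW=255, ERR=-16085049/131072
(0,6): OLD=300543601/2097152 → NEW=255, ERR=-234230159/2097152
(1,0): OLD=4357/32 → NEW=255, ERR=-3803/32
(1,1): OLD=-4813/256 → NEW=0, ERR=-4813/256
(1,2): OLD=1028479/8192 → NEW=0, ERR=1028479/8192
(1,3): OLD=2988507/32768 → NEW=0, ERR=2988507/32768
(1,4): OLD=494841497/2097152 → NEW=255, ERR=-39932263/2097152
(1,5): OLD=3189891161/16777216 → NEW=255, ERR=-1088298919/16777216
(1,6): OLD=36788389783/268435456 → NEW=255, ERR=-31662651497/268435456
(2,0): OLD=857441/4096 → NEW=255, ERR=-187039/4096
(2,1): OLD=23626923/131072 → NEW=255, ERR=-9796437/131072
(2,2): OLD=370062497/2097152 → NEW=255, ERR=-164711263/2097152
(2,3): OLD=1365927545/16777216 → NEW=0, ERR=1365927545/16777216
(2,4): OLD=16804918817/134217728 → NEW=0, ERR=16804918817/134217728
(2,5): OLD=1053128013027/4294967296 → NEW=255, ERR=-42088647453/4294967296
(2,6): OLD=7476562242149/68719476736 → NEW=0, ERR=7476562242149/68719476736
(3,0): OLD=221702817/2097152 → NEW=0, ERR=221702817/2097152
(3,1): OLD=3478151133/16777216 → NEW=255, ERR=-800038947/16777216
(3,2): OLD=9688854671/134217728 → NEW=0, ERR=9688854671/134217728
(3,3): OLD=158694680669/536870912 → NEW=255, ERR=21792598109/536870912
(3,4): OLD=4132584013985/68719476736 → NEW=0, ERR=4132584013985/68719476736
(3,5): OLD=64031528633923/549755813888 → NEW=0, ERR=64031528633923/549755813888
(3,6): OLD=2923326912757021/8796093022208 → NEW=255, ERR=680323192093981/8796093022208
(4,0): OLD=35190589631/268435456 → NEW=255, ERR=-33260451649/268435456
(4,1): OLD=73152652835/4294967296 → NEW=0, ERR=73152652835/4294967296
(4,2): OLD=8084214270477/68719476736 → NEW=0, ERR=8084214270477/68719476736
(4,3): OLD=128609999497055/549755813888 → NEW=255, ERR=-11577733044385/549755813888
(4,4): OLD=1160885415360965/4398046511104 → NEW=255, ERR=39383555029445/4398046511104
(4,5): OLD=22739793691796877/140737488355328 → NEW=255, ERR=-13148265838811763/140737488355328
(4,6): OLD=122895253901976299/2251799813685248 → NEW=0, ERR=122895253901976299/2251799813685248
(5,0): OLD=11646114557465/68719476736 → NEW=255, ERR=-5877352010215/68719476736
(5,1): OLD=-8676130699933/549755813888 → NEW=0, ERR=-8676130699933/549755813888
(5,2): OLD=765145835306925/4398046511104 → NEW=255, ERR=-356356025024595/4398046511104
(5,3): OLD=70422463834769/35184372088832 → NEW=0, ERR=70422463834769/35184372088832
(5,4): OLD=98720689623716515/2251799813685248 → NEW=0, ERR=98720689623716515/2251799813685248
(5,5): OLD=2409931852832143523/18014398509481984 → NEW=255, ERR=-2183739767085762397/18014398509481984
(5,6): OLD=36657587328750094253/288230376151711744 → NEW=0, ERR=36657587328750094253/288230376151711744
Row 0: ###..##
Row 1: #...###
Row 2: ###..#.
Row 3: .#.#..#
Row 4: #..###.
Row 5: #.#..#.

Answer: ###..##
#...###
###..#.
.#.#..#
#..###.
#.#..#.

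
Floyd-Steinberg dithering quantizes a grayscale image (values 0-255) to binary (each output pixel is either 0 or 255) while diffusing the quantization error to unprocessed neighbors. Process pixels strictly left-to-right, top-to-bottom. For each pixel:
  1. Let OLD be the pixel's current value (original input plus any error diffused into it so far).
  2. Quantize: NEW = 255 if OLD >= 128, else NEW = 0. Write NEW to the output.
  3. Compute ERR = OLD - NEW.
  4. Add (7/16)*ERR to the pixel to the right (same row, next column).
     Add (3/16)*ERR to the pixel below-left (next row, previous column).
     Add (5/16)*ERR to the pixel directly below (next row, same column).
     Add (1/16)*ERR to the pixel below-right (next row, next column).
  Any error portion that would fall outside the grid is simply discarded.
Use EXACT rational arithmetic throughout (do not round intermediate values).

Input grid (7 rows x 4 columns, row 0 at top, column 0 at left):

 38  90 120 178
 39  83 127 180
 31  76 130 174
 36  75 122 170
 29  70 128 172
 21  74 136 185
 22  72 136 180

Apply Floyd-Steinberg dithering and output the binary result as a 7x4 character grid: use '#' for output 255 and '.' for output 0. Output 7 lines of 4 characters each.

Answer: ..##
.#.#
..#.
..##
..#.
..##
..#.

Derivation:
(0,0): OLD=38 → NEW=0, ERR=38
(0,1): OLD=853/8 → NEW=0, ERR=853/8
(0,2): OLD=21331/128 → NEW=255, ERR=-11309/128
(0,3): OLD=285381/2048 → NEW=255, ERR=-236859/2048
(1,0): OLD=9071/128 → NEW=0, ERR=9071/128
(1,1): OLD=136329/1024 → NEW=255, ERR=-124791/1024
(1,2): OLD=1017533/32768 → NEW=0, ERR=1017533/32768
(1,3): OLD=79650747/524288 → NEW=255, ERR=-54042693/524288
(2,0): OLD=496371/16384 → NEW=0, ERR=496371/16384
(2,1): OLD=32203297/524288 → NEW=0, ERR=32203297/524288
(2,2): OLD=146415461/1048576 → NEW=255, ERR=-120971419/1048576
(2,3): OLD=1564569777/16777216 → NEW=0, ERR=1564569777/16777216
(3,0): OLD=478019139/8388608 → NEW=0, ERR=478019139/8388608
(3,1): OLD=13339555229/134217728 → NEW=0, ERR=13339555229/134217728
(3,2): OLD=323741902179/2147483648 → NEW=255, ERR=-223866428061/2147483648
(3,3): OLD=5027665717301/34359738368 → NEW=255, ERR=-3734067566539/34359738368
(4,0): OLD=140537222599/2147483648 → NEW=0, ERR=140537222599/2147483648
(4,1): OLD=1953440138837/17179869184 → NEW=0, ERR=1953440138837/17179869184
(4,2): OLD=72020315315509/549755813888 → NEW=255, ERR=-68167417225931/549755813888
(4,3): OLD=679720868331523/8796093022208 → NEW=0, ERR=679720868331523/8796093022208
(5,0): OLD=17254245366295/274877906944 → NEW=0, ERR=17254245366295/274877906944
(5,1): OLD=1036496018292993/8796093022208 → NEW=0, ERR=1036496018292993/8796093022208
(5,2): OLD=749428160074381/4398046511104 → NEW=255, ERR=-372073700257139/4398046511104
(5,3): OLD=23135329208178453/140737488355328 → NEW=255, ERR=-12752730322430187/140737488355328
(6,0): OLD=8966392057303395/140737488355328 → NEW=0, ERR=8966392057303395/140737488355328
(6,1): OLD=280929110852758757/2251799813685248 → NEW=0, ERR=280929110852758757/2251799813685248
(6,2): OLD=5567123423096492339/36028797018963968 → NEW=255, ERR=-3620219816739319501/36028797018963968
(6,3): OLD=59049874132223869285/576460752303423488 → NEW=0, ERR=59049874132223869285/576460752303423488
Row 0: ..##
Row 1: .#.#
Row 2: ..#.
Row 3: ..##
Row 4: ..#.
Row 5: ..##
Row 6: ..#.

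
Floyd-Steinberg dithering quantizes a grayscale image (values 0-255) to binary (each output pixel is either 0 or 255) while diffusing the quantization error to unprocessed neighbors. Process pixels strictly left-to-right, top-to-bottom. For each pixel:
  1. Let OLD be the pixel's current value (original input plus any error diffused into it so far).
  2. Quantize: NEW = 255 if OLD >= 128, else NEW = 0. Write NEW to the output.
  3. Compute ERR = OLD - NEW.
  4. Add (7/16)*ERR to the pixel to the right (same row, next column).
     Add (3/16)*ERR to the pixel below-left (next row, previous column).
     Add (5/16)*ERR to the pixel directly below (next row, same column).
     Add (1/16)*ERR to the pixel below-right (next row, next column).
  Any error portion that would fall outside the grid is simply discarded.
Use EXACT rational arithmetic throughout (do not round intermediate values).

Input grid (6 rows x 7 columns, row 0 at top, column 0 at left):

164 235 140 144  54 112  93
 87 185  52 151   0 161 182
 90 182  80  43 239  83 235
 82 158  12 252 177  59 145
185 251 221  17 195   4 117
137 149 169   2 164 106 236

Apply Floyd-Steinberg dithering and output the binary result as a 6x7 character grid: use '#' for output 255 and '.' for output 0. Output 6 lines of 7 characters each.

(0,0): OLD=164 → NEW=255, ERR=-91
(0,1): OLD=3123/16 → NEW=255, ERR=-957/16
(0,2): OLD=29141/256 → NEW=0, ERR=29141/256
(0,3): OLD=793811/4096 → NEW=255, ERR=-250669/4096
(0,4): OLD=1784261/65536 → NEW=0, ERR=1784261/65536
(0,5): OLD=129930339/1048576 → NEW=0, ERR=129930339/1048576
(0,6): OLD=2469793461/16777216 → NEW=255, ERR=-1808396619/16777216
(1,0): OLD=12121/256 → NEW=0, ERR=12121/256
(1,1): OLD=415087/2048 → NEW=255, ERR=-107153/2048
(1,2): OLD=3242011/65536 → NEW=0, ERR=3242011/65536
(1,3): OLD=43447103/262144 → NEW=255, ERR=-23399617/262144
(1,4): OLD=-186828643/16777216 → NEW=0, ERR=-186828643/16777216
(1,5): OLD=23668157997/134217728 → NEW=255, ERR=-10557362643/134217728
(1,6): OLD=261235704067/2147483648 → NEW=0, ERR=261235704067/2147483648
(2,0): OLD=3112501/32768 → NEW=0, ERR=3112501/32768
(2,1): OLD=230100375/1048576 → NEW=255, ERR=-37286505/1048576
(2,2): OLD=1004874885/16777216 → NEW=0, ERR=1004874885/16777216
(2,3): OLD=5679220125/134217728 → NEW=0, ERR=5679220125/134217728
(2,4): OLD=250938647597/1073741824 → NEW=255, ERR=-22865517523/1073741824
(2,5): OLD=2446945073679/34359738368 → NEW=0, ERR=2446945073679/34359738368
(2,6): OLD=164517403268185/549755813888 → NEW=255, ERR=24329670726745/549755813888
(3,0): OLD=1761872357/16777216 → NEW=0, ERR=1761872357/16777216
(3,1): OLD=28185606657/134217728 → NEW=255, ERR=-6039913983/134217728
(3,2): OLD=17975194515/1073741824 → NEW=0, ERR=17975194515/1073741824
(3,3): OLD=1169509410261/4294967296 → NEW=255, ERR=74292749781/4294967296
(3,4): OLD=106603405815269/549755813888 → NEW=255, ERR=-33584326726171/549755813888
(3,5): OLD=270458337164927/4398046511104 → NEW=0, ERR=270458337164927/4398046511104
(3,6): OLD=13383072064416481/70368744177664 → NEW=255, ERR=-4560957700887839/70368744177664
(4,0): OLD=449639627211/2147483648 → NEW=255, ERR=-97968703029/2147483648
(4,1): OLD=7788691119311/34359738368 → NEW=255, ERR=-973042164529/34359738368
(4,2): OLD=117797578855041/549755813888 → NEW=255, ERR=-22390153686399/549755813888
(4,3): OLD=-25599907577125/4398046511104 → NEW=0, ERR=-25599907577125/4398046511104
(4,4): OLD=6543391739914145/35184372088832 → NEW=255, ERR=-2428623142738015/35184372088832
(4,5): OLD=-25842124321380959/1125899906842624 → NEW=0, ERR=-25842124321380959/1125899906842624
(4,6): OLD=1631150473602919607/18014398509481984 → NEW=0, ERR=1631150473602919607/18014398509481984
(5,0): OLD=64559923766749/549755813888 → NEW=0, ERR=64559923766749/549755813888
(5,1): OLD=796221752239647/4398046511104 → NEW=255, ERR=-325280108091873/4398046511104
(5,2): OLD=4259200871067529/35184372088832 → NEW=0, ERR=4259200871067529/35184372088832
(5,3): OLD=10598735218543373/281474976710656 → NEW=0, ERR=10598735218543373/281474976710656
(5,4): OLD=2778466289532290543/18014398509481984 → NEW=255, ERR=-1815205330385615377/18014398509481984
(5,5): OLD=9714304492699277823/144115188075855872 → NEW=0, ERR=9714304492699277823/144115188075855872
(5,6): OLD=674117308654306738961/2305843009213693952 → NEW=255, ERR=86127341304814781201/2305843009213693952
Row 0: ##.#..#
Row 1: .#.#.#.
Row 2: .#..#.#
Row 3: .#.##.#
Row 4: ###.#..
Row 5: .#..#.#

Answer: ##.#..#
.#.#.#.
.#..#.#
.#.##.#
###.#..
.#..#.#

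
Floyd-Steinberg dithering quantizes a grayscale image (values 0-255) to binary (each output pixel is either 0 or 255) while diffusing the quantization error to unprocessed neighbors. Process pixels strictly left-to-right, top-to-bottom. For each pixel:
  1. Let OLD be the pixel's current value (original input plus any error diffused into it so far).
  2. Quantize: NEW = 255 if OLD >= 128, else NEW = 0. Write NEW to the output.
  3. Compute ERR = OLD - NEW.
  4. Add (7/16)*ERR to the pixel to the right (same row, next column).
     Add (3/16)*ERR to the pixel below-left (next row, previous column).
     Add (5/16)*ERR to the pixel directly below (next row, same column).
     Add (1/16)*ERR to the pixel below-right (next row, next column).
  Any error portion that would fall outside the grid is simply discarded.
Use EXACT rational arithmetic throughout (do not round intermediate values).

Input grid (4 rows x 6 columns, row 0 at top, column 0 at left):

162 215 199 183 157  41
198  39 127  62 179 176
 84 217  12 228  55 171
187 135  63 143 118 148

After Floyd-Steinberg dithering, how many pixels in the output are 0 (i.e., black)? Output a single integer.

Answer: 11

Derivation:
(0,0): OLD=162 → NEW=255, ERR=-93
(0,1): OLD=2789/16 → NEW=255, ERR=-1291/16
(0,2): OLD=41907/256 → NEW=255, ERR=-23373/256
(0,3): OLD=585957/4096 → NEW=255, ERR=-458523/4096
(0,4): OLD=7079491/65536 → NEW=0, ERR=7079491/65536
(0,5): OLD=92548053/1048576 → NEW=0, ERR=92548053/1048576
(1,0): OLD=39375/256 → NEW=255, ERR=-25905/256
(1,1): OLD=-109399/2048 → NEW=0, ERR=-109399/2048
(1,2): OLD=3215581/65536 → NEW=0, ERR=3215581/65536
(1,3): OLD=16523481/262144 → NEW=0, ERR=16523481/262144
(1,4): OLD=4192400683/16777216 → NEW=255, ERR=-85789397/16777216
(1,5): OLD=55860308413/268435456 → NEW=255, ERR=-12590732867/268435456
(2,0): OLD=1388115/32768 → NEW=0, ERR=1388115/32768
(2,1): OLD=232485825/1048576 → NEW=255, ERR=-34901055/1048576
(2,2): OLD=356535171/16777216 → NEW=0, ERR=356535171/16777216
(2,3): OLD=34776182315/134217728 → NEW=255, ERR=550661675/134217728
(2,4): OLD=216217158913/4294967296 → NEW=0, ERR=216217158913/4294967296
(2,5): OLD=12235329919255/68719476736 → NEW=255, ERR=-5288136648425/68719476736
(3,0): OLD=3254734627/16777216 → NEW=255, ERR=-1023455453/16777216
(3,1): OLD=14031417191/134217728 → NEW=0, ERR=14031417191/134217728
(3,2): OLD=122478723493/1073741824 → NEW=0, ERR=122478723493/1073741824
(3,3): OLD=14084319779567/68719476736 → NEW=255, ERR=-3439146788113/68719476736
(3,4): OLD=53691623053071/549755813888 → NEW=0, ERR=53691623053071/549755813888
(3,5): OLD=1493813459062145/8796093022208 → NEW=255, ERR=-749190261600895/8796093022208
Output grid:
  Row 0: ####..  (2 black, running=2)
  Row 1: #...##  (3 black, running=5)
  Row 2: .#.#.#  (3 black, running=8)
  Row 3: #..#.#  (3 black, running=11)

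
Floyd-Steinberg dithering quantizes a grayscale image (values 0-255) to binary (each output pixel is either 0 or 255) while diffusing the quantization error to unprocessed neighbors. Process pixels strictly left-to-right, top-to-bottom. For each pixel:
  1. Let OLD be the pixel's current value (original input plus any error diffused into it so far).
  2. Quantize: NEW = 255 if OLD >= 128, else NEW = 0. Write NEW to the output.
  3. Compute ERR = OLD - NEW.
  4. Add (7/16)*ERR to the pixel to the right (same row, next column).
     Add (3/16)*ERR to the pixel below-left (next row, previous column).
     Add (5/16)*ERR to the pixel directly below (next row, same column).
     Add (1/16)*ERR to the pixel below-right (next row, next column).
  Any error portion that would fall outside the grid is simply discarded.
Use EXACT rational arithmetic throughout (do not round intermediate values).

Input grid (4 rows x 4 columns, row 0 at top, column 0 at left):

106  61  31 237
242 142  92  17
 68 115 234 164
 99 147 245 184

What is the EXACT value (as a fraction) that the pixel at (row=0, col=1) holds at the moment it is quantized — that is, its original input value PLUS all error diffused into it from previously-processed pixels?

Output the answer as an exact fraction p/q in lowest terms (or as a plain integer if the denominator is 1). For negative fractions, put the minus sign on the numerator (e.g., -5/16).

(0,0): OLD=106 → NEW=0, ERR=106
(0,1): OLD=859/8 → NEW=0, ERR=859/8
Target (0,1): original=61, with diffused error = 859/8

Answer: 859/8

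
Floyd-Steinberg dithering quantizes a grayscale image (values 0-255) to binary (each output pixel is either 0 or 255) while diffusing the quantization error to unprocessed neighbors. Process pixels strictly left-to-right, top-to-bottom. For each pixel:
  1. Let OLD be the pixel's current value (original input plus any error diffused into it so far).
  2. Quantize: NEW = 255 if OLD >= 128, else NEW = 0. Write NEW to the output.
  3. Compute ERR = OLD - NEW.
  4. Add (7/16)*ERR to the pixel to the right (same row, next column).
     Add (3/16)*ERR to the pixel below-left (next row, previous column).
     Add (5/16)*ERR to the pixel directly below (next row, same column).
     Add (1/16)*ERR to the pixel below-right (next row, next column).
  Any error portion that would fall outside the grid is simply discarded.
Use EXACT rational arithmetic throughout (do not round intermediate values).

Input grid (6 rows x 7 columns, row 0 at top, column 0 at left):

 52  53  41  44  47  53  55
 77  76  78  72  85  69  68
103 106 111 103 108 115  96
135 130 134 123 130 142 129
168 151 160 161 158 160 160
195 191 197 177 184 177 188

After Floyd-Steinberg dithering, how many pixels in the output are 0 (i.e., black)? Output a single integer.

Answer: 22

Derivation:
(0,0): OLD=52 → NEW=0, ERR=52
(0,1): OLD=303/4 → NEW=0, ERR=303/4
(0,2): OLD=4745/64 → NEW=0, ERR=4745/64
(0,3): OLD=78271/1024 → NEW=0, ERR=78271/1024
(0,4): OLD=1317945/16384 → NEW=0, ERR=1317945/16384
(0,5): OLD=23119247/262144 → NEW=0, ERR=23119247/262144
(0,6): OLD=392521449/4194304 → NEW=0, ERR=392521449/4194304
(1,0): OLD=6877/64 → NEW=0, ERR=6877/64
(1,1): OLD=83883/512 → NEW=255, ERR=-46677/512
(1,2): OLD=1316455/16384 → NEW=0, ERR=1316455/16384
(1,3): OLD=9879947/65536 → NEW=255, ERR=-6831733/65536
(1,4): OLD=360058033/4194304 → NEW=0, ERR=360058033/4194304
(1,5): OLD=5257707937/33554432 → NEW=255, ERR=-3298672223/33554432
(1,6): OLD=32076638031/536870912 → NEW=0, ERR=32076638031/536870912
(2,0): OLD=978825/8192 → NEW=0, ERR=978825/8192
(2,1): OLD=39732371/262144 → NEW=255, ERR=-27114349/262144
(2,2): OLD=275204281/4194304 → NEW=0, ERR=275204281/4194304
(2,3): OLD=4034837489/33554432 → NEW=0, ERR=4034837489/33554432
(2,4): OLD=43617189137/268435456 → NEW=255, ERR=-24833852143/268435456
(2,5): OLD=518592112555/8589934592 → NEW=0, ERR=518592112555/8589934592
(2,6): OLD=18545955274589/137438953472 → NEW=255, ERR=-16500977860771/137438953472
(3,0): OLD=641499993/4194304 → NEW=255, ERR=-428047527/4194304
(3,1): OLD=2442721477/33554432 → NEW=0, ERR=2442721477/33554432
(3,2): OLD=54340899791/268435456 → NEW=255, ERR=-14110141489/268435456
(3,3): OLD=133503751025/1073741824 → NEW=0, ERR=133503751025/1073741824
(3,4): OLD=23958552400729/137438953472 → NEW=255, ERR=-11088380734631/137438953472
(3,5): OLD=106956070135419/1099511627776 → NEW=0, ERR=106956070135419/1099511627776
(3,6): OLD=2424425166653797/17592186044416 → NEW=255, ERR=-2061582274672283/17592186044416
(4,0): OLD=80400576567/536870912 → NEW=255, ERR=-56501505993/536870912
(4,1): OLD=957536367211/8589934592 → NEW=0, ERR=957536367211/8589934592
(4,2): OLD=30264791210469/137438953472 → NEW=255, ERR=-4782141924891/137438953472
(4,3): OLD=182760308339687/1099511627776 → NEW=255, ERR=-97615156743193/1099511627776
(4,4): OLD=1055150059942997/8796093022208 → NEW=0, ERR=1055150059942997/8796093022208
(4,5): OLD=60760523165690821/281474976710656 → NEW=255, ERR=-11015595895526459/281474976710656
(4,6): OLD=505920941091478771/4503599627370496 → NEW=0, ERR=505920941091478771/4503599627370496
(5,0): OLD=25153084549233/137438953472 → NEW=255, ERR=-9893848586127/137438953472
(5,1): OLD=199274299887771/1099511627776 → NEW=255, ERR=-81101165195109/1099511627776
(5,2): OLD=1268193001080989/8796093022208 → NEW=255, ERR=-974810719582051/8796093022208
(5,3): OLD=8520823614363473/70368744177664 → NEW=0, ERR=8520823614363473/70368744177664
(5,4): OLD=1178033134416391243/4503599627370496 → NEW=255, ERR=29615229436914763/4503599627370496
(5,5): OLD=7069126366547391035/36028797018963968 → NEW=255, ERR=-2118216873288420805/36028797018963968
(5,6): OLD=112373944689056434197/576460752303423488 → NEW=255, ERR=-34623547148316555243/576460752303423488
Output grid:
  Row 0: .......  (7 black, running=7)
  Row 1: .#.#.#.  (4 black, running=11)
  Row 2: .#..#.#  (4 black, running=15)
  Row 3: #.#.#.#  (3 black, running=18)
  Row 4: #.##.#.  (3 black, running=21)
  Row 5: ###.###  (1 black, running=22)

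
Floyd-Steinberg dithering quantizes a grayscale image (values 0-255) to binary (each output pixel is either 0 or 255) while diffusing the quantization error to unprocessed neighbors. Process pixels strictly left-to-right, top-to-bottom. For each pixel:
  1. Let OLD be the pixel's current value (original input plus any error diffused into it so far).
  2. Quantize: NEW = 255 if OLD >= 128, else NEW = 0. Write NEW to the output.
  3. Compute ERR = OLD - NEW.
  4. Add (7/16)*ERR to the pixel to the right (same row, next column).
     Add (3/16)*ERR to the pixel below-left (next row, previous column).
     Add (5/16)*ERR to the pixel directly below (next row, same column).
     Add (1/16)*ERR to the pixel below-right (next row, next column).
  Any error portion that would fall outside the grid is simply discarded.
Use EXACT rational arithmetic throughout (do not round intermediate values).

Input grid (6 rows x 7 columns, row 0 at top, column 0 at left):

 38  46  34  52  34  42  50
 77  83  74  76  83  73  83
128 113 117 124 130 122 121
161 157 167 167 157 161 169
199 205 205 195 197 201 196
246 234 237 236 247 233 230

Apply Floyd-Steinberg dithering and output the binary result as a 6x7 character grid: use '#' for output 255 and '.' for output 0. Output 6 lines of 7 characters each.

Answer: .......
.#.#.#.
#.#.#.#
#.#.##.
#####.#
#######

Derivation:
(0,0): OLD=38 → NEW=0, ERR=38
(0,1): OLD=501/8 → NEW=0, ERR=501/8
(0,2): OLD=7859/128 → NEW=0, ERR=7859/128
(0,3): OLD=161509/2048 → NEW=0, ERR=161509/2048
(0,4): OLD=2244675/32768 → NEW=0, ERR=2244675/32768
(0,5): OLD=37732821/524288 → NEW=0, ERR=37732821/524288
(0,6): OLD=683560147/8388608 → NEW=0, ERR=683560147/8388608
(1,0): OLD=12879/128 → NEW=0, ERR=12879/128
(1,1): OLD=164329/1024 → NEW=255, ERR=-96791/1024
(1,2): OLD=2311261/32768 → NEW=0, ERR=2311261/32768
(1,3): OLD=19422841/131072 → NEW=255, ERR=-14000519/131072
(1,4): OLD=638358699/8388608 → NEW=0, ERR=638358699/8388608
(1,5): OLD=9955173979/67108864 → NEW=255, ERR=-7157586341/67108864
(1,6): OLD=71189673973/1073741824 → NEW=0, ERR=71189673973/1073741824
(2,0): OLD=2321939/16384 → NEW=255, ERR=-1855981/16384
(2,1): OLD=28005057/524288 → NEW=0, ERR=28005057/524288
(2,2): OLD=1144840195/8388608 → NEW=255, ERR=-994254845/8388608
(2,3): OLD=3854903595/67108864 → NEW=0, ERR=3854903595/67108864
(2,4): OLD=81732042747/536870912 → NEW=255, ERR=-55170039813/536870912
(2,5): OLD=1046235511177/17179869184 → NEW=0, ERR=1046235511177/17179869184
(2,6): OLD=44446707133007/274877906944 → NEW=255, ERR=-25647159137713/274877906944
(3,0): OLD=1137624099/8388608 → NEW=255, ERR=-1001470941/8388608
(3,1): OLD=6184632231/67108864 → NEW=0, ERR=6184632231/67108864
(3,2): OLD=98993237253/536870912 → NEW=255, ERR=-37908845307/536870912
(3,3): OLD=273552718499/2147483648 → NEW=0, ERR=273552718499/2147483648
(3,4): OLD=53773139109923/274877906944 → NEW=255, ERR=-16320727160797/274877906944
(3,5): OLD=286175350629465/2199023255552 → NEW=255, ERR=-274575579536295/2199023255552
(3,6): OLD=3132161606180679/35184372088832 → NEW=0, ERR=3132161606180679/35184372088832
(4,0): OLD=192169682029/1073741824 → NEW=255, ERR=-81634483091/1073741824
(4,1): OLD=3089561027273/17179869184 → NEW=255, ERR=-1291305614647/17179869184
(4,2): OLD=49393947466983/274877906944 → NEW=255, ERR=-20699918803737/274877906944
(4,3): OLD=409710933799453/2199023255552 → NEW=255, ERR=-151039996366307/2199023255552
(4,4): OLD=2338801742818983/17592186044416 → NEW=255, ERR=-2147205698507097/17592186044416
(4,5): OLD=68433446237640775/562949953421312 → NEW=0, ERR=68433446237640775/562949953421312
(4,6): OLD=2424726757725882657/9007199254740992 → NEW=255, ERR=127890947766929697/9007199254740992
(5,0): OLD=57215289617003/274877906944 → NEW=255, ERR=-12878576653717/274877906944
(5,1): OLD=376345106884025/2199023255552 → NEW=255, ERR=-184405823281735/2199023255552
(5,2): OLD=2800725781078911/17592186044416 → NEW=255, ERR=-1685281660247169/17592186044416
(5,3): OLD=20411555564185947/140737488355328 → NEW=255, ERR=-15476503966422693/140737488355328
(5,4): OLD=1614517292743201833/9007199254740992 → NEW=255, ERR=-682318517215751127/9007199254740992
(5,5): OLD=16780794212920288857/72057594037927936 → NEW=255, ERR=-1593892266751334823/72057594037927936
(5,6): OLD=267889819221410667799/1152921504606846976 → NEW=255, ERR=-26105164453335311081/1152921504606846976
Row 0: .......
Row 1: .#.#.#.
Row 2: #.#.#.#
Row 3: #.#.##.
Row 4: #####.#
Row 5: #######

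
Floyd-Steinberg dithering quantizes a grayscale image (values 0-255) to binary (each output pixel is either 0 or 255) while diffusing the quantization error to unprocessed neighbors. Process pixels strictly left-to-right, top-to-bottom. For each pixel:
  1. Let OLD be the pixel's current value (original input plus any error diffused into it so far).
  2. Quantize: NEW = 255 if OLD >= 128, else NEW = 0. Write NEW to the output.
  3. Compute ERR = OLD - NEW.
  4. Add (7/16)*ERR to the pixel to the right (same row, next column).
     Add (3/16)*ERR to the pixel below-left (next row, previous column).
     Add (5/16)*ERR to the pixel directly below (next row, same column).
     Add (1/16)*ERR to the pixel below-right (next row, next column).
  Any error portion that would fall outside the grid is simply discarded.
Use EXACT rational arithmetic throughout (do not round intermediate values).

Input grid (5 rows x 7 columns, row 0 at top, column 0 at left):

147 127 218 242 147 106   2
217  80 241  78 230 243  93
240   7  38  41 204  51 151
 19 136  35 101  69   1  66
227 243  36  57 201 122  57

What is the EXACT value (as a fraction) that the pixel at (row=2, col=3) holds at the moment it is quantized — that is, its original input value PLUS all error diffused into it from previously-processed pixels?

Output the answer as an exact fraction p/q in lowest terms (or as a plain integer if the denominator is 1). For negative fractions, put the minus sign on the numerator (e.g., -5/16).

Answer: 2920073697/33554432

Derivation:
(0,0): OLD=147 → NEW=255, ERR=-108
(0,1): OLD=319/4 → NEW=0, ERR=319/4
(0,2): OLD=16185/64 → NEW=255, ERR=-135/64
(0,3): OLD=246863/1024 → NEW=255, ERR=-14257/1024
(0,4): OLD=2308649/16384 → NEW=255, ERR=-1869271/16384
(0,5): OLD=14702367/262144 → NEW=0, ERR=14702367/262144
(0,6): OLD=111305177/4194304 → NEW=0, ERR=111305177/4194304
(1,0): OLD=12685/64 → NEW=255, ERR=-3635/64
(1,1): OLD=37339/512 → NEW=0, ERR=37339/512
(1,2): OLD=4499383/16384 → NEW=255, ERR=321463/16384
(1,3): OLD=3978635/65536 → NEW=0, ERR=3978635/65536
(1,4): OLD=967007329/4194304 → NEW=255, ERR=-102540191/4194304
(1,5): OLD=8310622065/33554432 → NEW=255, ERR=-245758095/33554432
(1,6): OLD=54542798207/536870912 → NEW=0, ERR=54542798207/536870912
(2,0): OLD=1932697/8192 → NEW=255, ERR=-156263/8192
(2,1): OLD=5655395/262144 → NEW=0, ERR=5655395/262144
(2,2): OLD=291549545/4194304 → NEW=0, ERR=291549545/4194304
(2,3): OLD=2920073697/33554432 → NEW=0, ERR=2920073697/33554432
Target (2,3): original=41, with diffused error = 2920073697/33554432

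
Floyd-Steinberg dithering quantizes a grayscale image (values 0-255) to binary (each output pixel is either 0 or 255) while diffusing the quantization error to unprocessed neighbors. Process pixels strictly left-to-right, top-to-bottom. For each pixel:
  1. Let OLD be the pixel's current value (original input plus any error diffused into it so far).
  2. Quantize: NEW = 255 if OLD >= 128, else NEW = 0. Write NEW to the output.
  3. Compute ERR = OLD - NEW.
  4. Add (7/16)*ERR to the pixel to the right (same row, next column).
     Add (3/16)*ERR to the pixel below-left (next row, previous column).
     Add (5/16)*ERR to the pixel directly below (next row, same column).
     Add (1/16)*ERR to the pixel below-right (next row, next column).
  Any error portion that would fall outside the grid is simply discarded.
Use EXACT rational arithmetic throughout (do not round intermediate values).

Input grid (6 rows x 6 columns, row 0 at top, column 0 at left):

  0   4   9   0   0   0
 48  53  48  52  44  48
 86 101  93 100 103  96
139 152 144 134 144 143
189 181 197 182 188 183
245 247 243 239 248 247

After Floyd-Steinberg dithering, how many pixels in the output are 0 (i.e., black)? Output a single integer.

(0,0): OLD=0 → NEW=0, ERR=0
(0,1): OLD=4 → NEW=0, ERR=4
(0,2): OLD=43/4 → NEW=0, ERR=43/4
(0,3): OLD=301/64 → NEW=0, ERR=301/64
(0,4): OLD=2107/1024 → NEW=0, ERR=2107/1024
(0,5): OLD=14749/16384 → NEW=0, ERR=14749/16384
(1,0): OLD=195/4 → NEW=0, ERR=195/4
(1,1): OLD=2483/32 → NEW=0, ERR=2483/32
(1,2): OLD=88513/1024 → NEW=0, ERR=88513/1024
(1,3): OLD=189121/2048 → NEW=0, ERR=189121/2048
(1,4): OLD=22414975/262144 → NEW=0, ERR=22414975/262144
(1,5): OLD=359950729/4194304 → NEW=0, ERR=359950729/4194304
(2,0): OLD=59281/512 → NEW=0, ERR=59281/512
(2,1): OLD=3197457/16384 → NEW=255, ERR=-980463/16384
(2,2): OLD=30407391/262144 → NEW=0, ERR=30407391/262144
(2,3): OLD=421611915/2097152 → NEW=255, ERR=-113161845/2097152
(2,4): OLD=8588317157/67108864 → NEW=0, ERR=8588317157/67108864
(2,5): OLD=197731727123/1073741824 → NEW=255, ERR=-76072437997/1073741824
(3,0): OLD=42981587/262144 → NEW=255, ERR=-23865133/262144
(3,1): OLD=256807641/2097152 → NEW=0, ERR=256807641/2097152
(3,2): OLD=922600317/4194304 → NEW=255, ERR=-146947203/4194304
(3,3): OLD=142866666047/1073741824 → NEW=255, ERR=-130937499073/1073741824
(3,4): OLD=979123931457/8589934592 → NEW=0, ERR=979123931457/8589934592
(3,5): OLD=24564044942911/137438953472 → NEW=255, ERR=-10482888192449/137438953472
(4,0): OLD=6157605251/33554432 → NEW=255, ERR=-2398774909/33554432
(4,1): OLD=94345352093/536870912 → NEW=255, ERR=-42556730467/536870912
(4,2): OLD=2339220597843/17179869184 → NEW=255, ERR=-2041646044077/17179869184
(4,3): OLD=30534104674683/274877906944 → NEW=0, ERR=30534104674683/274877906944
(4,4): OLD=1100813976926071/4398046511104 → NEW=255, ERR=-20687883405449/4398046511104
(4,5): OLD=11556714342788513/70368744177664 → NEW=255, ERR=-6387315422515807/70368744177664
(5,0): OLD=1784961790919/8589934592 → NEW=255, ERR=-405471530041/8589934592
(5,1): OLD=48056053834235/274877906944 → NEW=255, ERR=-22037812436485/274877906944
(5,2): OLD=410471099820831/2199023255552 → NEW=255, ERR=-150279830344929/2199023255552
(5,3): OLD=16572215570107271/70368744177664 → NEW=255, ERR=-1371814195197049/70368744177664
(5,4): OLD=64155057846831729/281474976710656 → NEW=255, ERR=-7621061214385551/281474976710656
(5,5): OLD=929971346471548779/4503599627370496 → NEW=255, ERR=-218446558507927701/4503599627370496
Output grid:
  Row 0: ......  (6 black, running=6)
  Row 1: ......  (6 black, running=12)
  Row 2: .#.#.#  (3 black, running=15)
  Row 3: #.##.#  (2 black, running=17)
  Row 4: ###.##  (1 black, running=18)
  Row 5: ######  (0 black, running=18)

Answer: 18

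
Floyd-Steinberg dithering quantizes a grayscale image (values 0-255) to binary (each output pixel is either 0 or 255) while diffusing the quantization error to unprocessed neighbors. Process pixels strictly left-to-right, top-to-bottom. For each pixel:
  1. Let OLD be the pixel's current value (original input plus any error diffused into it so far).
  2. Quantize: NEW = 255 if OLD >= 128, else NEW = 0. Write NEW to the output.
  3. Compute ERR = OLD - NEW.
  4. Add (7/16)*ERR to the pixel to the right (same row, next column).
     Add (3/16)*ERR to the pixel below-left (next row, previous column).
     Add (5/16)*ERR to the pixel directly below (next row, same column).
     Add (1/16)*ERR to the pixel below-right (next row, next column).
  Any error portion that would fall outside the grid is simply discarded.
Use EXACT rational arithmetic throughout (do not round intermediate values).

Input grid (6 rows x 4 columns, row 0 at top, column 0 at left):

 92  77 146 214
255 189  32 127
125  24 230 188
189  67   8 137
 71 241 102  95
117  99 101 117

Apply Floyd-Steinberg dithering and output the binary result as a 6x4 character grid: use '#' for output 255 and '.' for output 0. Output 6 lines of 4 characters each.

(0,0): OLD=92 → NEW=0, ERR=92
(0,1): OLD=469/4 → NEW=0, ERR=469/4
(0,2): OLD=12627/64 → NEW=255, ERR=-3693/64
(0,3): OLD=193285/1024 → NEW=255, ERR=-67835/1024
(1,0): OLD=19567/64 → NEW=255, ERR=3247/64
(1,1): OLD=124297/512 → NEW=255, ERR=-6263/512
(1,2): OLD=57725/16384 → NEW=0, ERR=57725/16384
(1,3): OLD=27324155/262144 → NEW=0, ERR=27324155/262144
(2,0): OLD=1135091/8192 → NEW=255, ERR=-953869/8192
(2,1): OLD=-7060383/262144 → NEW=0, ERR=-7060383/262144
(2,2): OLD=124831381/524288 → NEW=255, ERR=-8862059/524288
(2,3): OLD=1790112641/8388608 → NEW=255, ERR=-348982399/8388608
(3,0): OLD=618923267/4194304 → NEW=255, ERR=-450624253/4194304
(3,1): OLD=76023133/67108864 → NEW=0, ERR=76023133/67108864
(3,2): OLD=-6732656861/1073741824 → NEW=0, ERR=-6732656861/1073741824
(3,3): OLD=2065015247989/17179869184 → NEW=0, ERR=2065015247989/17179869184
(4,0): OLD=40413798663/1073741824 → NEW=0, ERR=40413798663/1073741824
(4,1): OLD=2146884567637/8589934592 → NEW=255, ERR=-43548753323/8589934592
(4,2): OLD=33103759078901/274877906944 → NEW=0, ERR=33103759078901/274877906944
(4,3): OLD=813018391789891/4398046511104 → NEW=255, ERR=-308483468541629/4398046511104
(5,0): OLD=17566263242775/137438953472 → NEW=0, ERR=17566263242775/137438953472
(5,1): OLD=784023699160897/4398046511104 → NEW=255, ERR=-337478161170623/4398046511104
(5,2): OLD=201420293522985/2199023255552 → NEW=0, ERR=201420293522985/2199023255552
(5,3): OLD=10040269980662749/70368744177664 → NEW=255, ERR=-7903759784641571/70368744177664
Row 0: ..##
Row 1: ##..
Row 2: #.##
Row 3: #...
Row 4: .#.#
Row 5: .#.#

Answer: ..##
##..
#.##
#...
.#.#
.#.#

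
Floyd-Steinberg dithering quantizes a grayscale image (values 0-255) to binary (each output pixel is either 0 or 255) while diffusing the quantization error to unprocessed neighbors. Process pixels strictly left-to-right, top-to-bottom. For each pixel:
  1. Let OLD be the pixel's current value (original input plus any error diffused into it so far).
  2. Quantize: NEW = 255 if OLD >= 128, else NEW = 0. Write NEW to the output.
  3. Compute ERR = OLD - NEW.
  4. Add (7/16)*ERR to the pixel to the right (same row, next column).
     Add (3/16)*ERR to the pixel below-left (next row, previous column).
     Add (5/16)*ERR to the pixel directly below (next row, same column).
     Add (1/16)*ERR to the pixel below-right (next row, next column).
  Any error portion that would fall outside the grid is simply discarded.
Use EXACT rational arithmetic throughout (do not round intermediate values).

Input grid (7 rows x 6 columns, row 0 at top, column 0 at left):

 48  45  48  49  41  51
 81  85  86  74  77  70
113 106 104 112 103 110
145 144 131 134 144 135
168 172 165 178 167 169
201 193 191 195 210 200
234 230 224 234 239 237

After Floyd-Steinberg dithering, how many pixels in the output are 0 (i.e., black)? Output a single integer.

Answer: 18

Derivation:
(0,0): OLD=48 → NEW=0, ERR=48
(0,1): OLD=66 → NEW=0, ERR=66
(0,2): OLD=615/8 → NEW=0, ERR=615/8
(0,3): OLD=10577/128 → NEW=0, ERR=10577/128
(0,4): OLD=158007/2048 → NEW=0, ERR=158007/2048
(0,5): OLD=2777217/32768 → NEW=0, ERR=2777217/32768
(1,0): OLD=867/8 → NEW=0, ERR=867/8
(1,1): OLD=10909/64 → NEW=255, ERR=-5411/64
(1,2): OLD=189753/2048 → NEW=0, ERR=189753/2048
(1,3): OLD=1307681/8192 → NEW=255, ERR=-781279/8192
(1,4): OLD=42174287/524288 → NEW=0, ERR=42174287/524288
(1,5): OLD=1145049721/8388608 → NEW=255, ERR=-994045319/8388608
(2,0): OLD=134159/1024 → NEW=255, ERR=-126961/1024
(2,1): OLD=1621405/32768 → NEW=0, ERR=1621405/32768
(2,2): OLD=68910247/524288 → NEW=255, ERR=-64783193/524288
(2,3): OLD=205566047/4194304 → NEW=0, ERR=205566047/4194304
(2,4): OLD=16294127949/134217728 → NEW=0, ERR=16294127949/134217728
(2,5): OLD=281555088875/2147483648 → NEW=255, ERR=-266053241365/2147483648
(3,0): OLD=60572215/524288 → NEW=0, ERR=60572215/524288
(3,1): OLD=751161923/4194304 → NEW=255, ERR=-318385597/4194304
(3,2): OLD=2397736133/33554432 → NEW=0, ERR=2397736133/33554432
(3,3): OLD=420087874515/2147483648 → NEW=255, ERR=-127520455725/2147483648
(3,4): OLD=2332889731403/17179869184 → NEW=255, ERR=-2047976910517/17179869184
(3,5): OLD=14216197786693/274877906944 → NEW=0, ERR=14216197786693/274877906944
(4,0): OLD=12742020961/67108864 → NEW=255, ERR=-4370739359/67108864
(4,1): OLD=150757230773/1073741824 → NEW=255, ERR=-123046934347/1073741824
(4,2): OLD=4168400519583/34359738368 → NEW=0, ERR=4168400519583/34359738368
(4,3): OLD=107001122388235/549755813888 → NEW=255, ERR=-33186610153205/549755813888
(4,4): OLD=961616908008139/8796093022208 → NEW=0, ERR=961616908008139/8796093022208
(4,5): OLD=31741981355793581/140737488355328 → NEW=255, ERR=-4146078174815059/140737488355328
(5,0): OLD=2734353754223/17179869184 → NEW=255, ERR=-1646512887697/17179869184
(5,1): OLD=73631565164047/549755813888 → NEW=255, ERR=-66556167377393/549755813888
(5,2): OLD=692536388160669/4398046511104 → NEW=255, ERR=-428965472170851/4398046511104
(5,3): OLD=22735326063678311/140737488355328 → NEW=255, ERR=-13152733466930329/140737488355328
(5,4): OLD=54600521565296905/281474976710656 → NEW=255, ERR=-17175597495920375/281474976710656
(5,5): OLD=769801702310766433/4503599627370496 → NEW=255, ERR=-378616202668710047/4503599627370496
(6,0): OLD=1595175203032973/8796093022208 → NEW=255, ERR=-647828517630067/8796093022208
(6,1): OLD=19093521876597561/140737488355328 → NEW=255, ERR=-16794537654011079/140737488355328
(6,2): OLD=65427584972669561/562949953421312 → NEW=0, ERR=65427584972669561/562949953421312
(6,3): OLD=2144661885666081297/9007199254740992 → NEW=255, ERR=-152173924292871663/9007199254740992
(6,4): OLD=27516744722836390429/144115188075855872 → NEW=255, ERR=-9232628236506856931/144115188075855872
(6,5): OLD=412483897183192628587/2305843009213693952 → NEW=255, ERR=-175506070166299329173/2305843009213693952
Output grid:
  Row 0: ......  (6 black, running=6)
  Row 1: .#.#.#  (3 black, running=9)
  Row 2: #.#..#  (3 black, running=12)
  Row 3: .#.##.  (3 black, running=15)
  Row 4: ##.#.#  (2 black, running=17)
  Row 5: ######  (0 black, running=17)
  Row 6: ##.###  (1 black, running=18)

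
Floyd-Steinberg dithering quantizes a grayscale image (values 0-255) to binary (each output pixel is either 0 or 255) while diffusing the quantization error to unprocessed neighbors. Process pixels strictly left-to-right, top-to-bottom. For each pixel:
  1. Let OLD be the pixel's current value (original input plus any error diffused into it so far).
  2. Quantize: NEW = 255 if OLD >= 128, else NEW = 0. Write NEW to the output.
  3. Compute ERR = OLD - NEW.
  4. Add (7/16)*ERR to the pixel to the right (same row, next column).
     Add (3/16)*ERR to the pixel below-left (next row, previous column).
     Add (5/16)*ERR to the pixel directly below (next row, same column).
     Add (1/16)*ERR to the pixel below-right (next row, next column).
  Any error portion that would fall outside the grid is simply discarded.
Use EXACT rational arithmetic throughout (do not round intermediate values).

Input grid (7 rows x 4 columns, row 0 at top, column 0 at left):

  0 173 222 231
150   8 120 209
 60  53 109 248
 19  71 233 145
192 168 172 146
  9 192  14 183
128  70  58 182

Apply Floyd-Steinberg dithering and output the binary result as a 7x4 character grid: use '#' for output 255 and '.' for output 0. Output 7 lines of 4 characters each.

Answer: .###
#..#
...#
..##
###.
.#.#
...#

Derivation:
(0,0): OLD=0 → NEW=0, ERR=0
(0,1): OLD=173 → NEW=255, ERR=-82
(0,2): OLD=1489/8 → NEW=255, ERR=-551/8
(0,3): OLD=25711/128 → NEW=255, ERR=-6929/128
(1,0): OLD=1077/8 → NEW=255, ERR=-963/8
(1,1): OLD=-5325/64 → NEW=0, ERR=-5325/64
(1,2): OLD=95847/2048 → NEW=0, ERR=95847/2048
(1,3): OLD=6824065/32768 → NEW=255, ERR=-1531775/32768
(2,0): OLD=6945/1024 → NEW=0, ERR=6945/1024
(2,1): OLD=1022947/32768 → NEW=0, ERR=1022947/32768
(2,2): OLD=8081757/65536 → NEW=0, ERR=8081757/65536
(2,3): OLD=304368501/1048576 → NEW=255, ERR=36981621/1048576
(3,0): OLD=14141513/524288 → NEW=0, ERR=14141513/524288
(3,1): OLD=973935527/8388608 → NEW=0, ERR=973935527/8388608
(3,2): OLD=44412037129/134217728 → NEW=255, ERR=10186516489/134217728
(3,3): OLD=422910420159/2147483648 → NEW=255, ERR=-124697910081/2147483648
(4,0): OLD=29822931397/134217728 → NEW=255, ERR=-4402589243/134217728
(4,1): OLD=221026873559/1073741824 → NEW=255, ERR=-52777291561/1073741824
(4,2): OLD=5861148001231/34359738368 → NEW=255, ERR=-2900585282609/34359738368
(4,3): OLD=52592167264089/549755813888 → NEW=0, ERR=52592167264089/549755813888
(5,0): OLD=-179816621747/17179869184 → NEW=0, ERR=-179816621747/17179869184
(5,1): OLD=84762498218243/549755813888 → NEW=255, ERR=-55425234323197/549755813888
(5,2): OLD=-22882727002947/549755813888 → NEW=0, ERR=-22882727002947/549755813888
(5,3): OLD=208257175730267/1099511627776 → NEW=255, ERR=-72118289352613/1099511627776
(6,0): OLD=930853544393513/8796093022208 → NEW=0, ERR=930853544393513/8796093022208
(6,1): OLD=10743143243295871/140737488355328 → NEW=0, ERR=10743143243295871/140737488355328
(6,2): OLD=134634218234901497/2251799813685248 → NEW=0, ERR=134634218234901497/2251799813685248
(6,3): OLD=6667461652320924623/36028797018963968 → NEW=255, ERR=-2519881587514887217/36028797018963968
Row 0: .###
Row 1: #..#
Row 2: ...#
Row 3: ..##
Row 4: ###.
Row 5: .#.#
Row 6: ...#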